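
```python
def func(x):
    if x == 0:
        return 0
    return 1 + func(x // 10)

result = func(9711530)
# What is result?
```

Count of digits of 9711530: 7

Answer: 7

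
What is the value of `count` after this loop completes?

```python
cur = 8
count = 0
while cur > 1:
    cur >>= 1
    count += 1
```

Count right shifts until 1
`count` takes the values: 0 → 1 → 2 → 3

Answer: 3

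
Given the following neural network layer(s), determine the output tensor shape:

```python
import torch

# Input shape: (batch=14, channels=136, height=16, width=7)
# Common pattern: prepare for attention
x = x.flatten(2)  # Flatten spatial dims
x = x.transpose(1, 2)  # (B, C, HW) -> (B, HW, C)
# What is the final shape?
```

Input: (14, 136, 16, 7) -> after flatten(2): (14, 136, 112) -> Output: (14, 112, 136)

Answer: (14, 112, 136)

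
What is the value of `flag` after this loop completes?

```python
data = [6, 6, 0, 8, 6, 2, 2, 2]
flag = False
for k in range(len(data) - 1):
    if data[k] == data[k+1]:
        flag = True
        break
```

Check consecutive duplicates in [6, 6, 0, 8, 6, 2, 2, 2]
`flag` takes the values: False → True

Answer: True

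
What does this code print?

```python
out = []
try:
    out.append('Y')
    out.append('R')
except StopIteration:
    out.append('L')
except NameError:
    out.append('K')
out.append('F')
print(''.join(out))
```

Execution trace: 'Y' (try body) → 'R' (try body, no exception) → 'F' (after the try/except). Output: YRF

Answer: YRF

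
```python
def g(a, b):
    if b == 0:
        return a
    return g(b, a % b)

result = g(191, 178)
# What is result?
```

g(191, 178) -> g(178, 13) -> g(13, 9) -> g(9, 4) -> g(4, 1) -> g(1, 0) -> 1

Answer: 1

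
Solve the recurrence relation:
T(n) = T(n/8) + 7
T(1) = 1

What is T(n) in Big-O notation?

Each step divides n by 8 and adds 7. After log_8(n) steps we reach T(1)=1. So T(n) = 7·log_8(n) + 1 = O(log n).

Answer: O(log n)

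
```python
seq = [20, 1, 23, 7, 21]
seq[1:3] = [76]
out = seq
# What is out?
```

Trace:
`seq = [20, 1, 23, 7, 21]` → seq = [20, 1, 23, 7, 21]
`seq[1:3] = [76]` → seq = [20, 76, 7, 21]
`out = seq` → out = [20, 76, 7, 21]
So out = [20, 76, 7, 21]

Answer: [20, 76, 7, 21]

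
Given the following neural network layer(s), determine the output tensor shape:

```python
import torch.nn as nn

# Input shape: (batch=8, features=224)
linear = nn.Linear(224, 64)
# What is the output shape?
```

Input: (8, 224) -> Output: (8, 64)

Answer: (8, 64)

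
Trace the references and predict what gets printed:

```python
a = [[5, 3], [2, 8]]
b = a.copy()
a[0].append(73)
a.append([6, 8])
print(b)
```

Key concept: shallow copy with nested lists.
Step by step:
`a = [[5, 3], [2, 8]]` → a = [[5, 3], [2, 8]]
`b = a.copy()` → b = [[5, 3], [2, 8]]
`a[0].append(73)` → a = [[5, 3, 73], [2, 8]]; b = [[5, 3, 73], [2, 8]]
`a.append([6, 8])` → a = [[5, 3, 73], [2, 8], [6, 8]]
`print(b)` → prints [[5, 3, 73], [2, 8]]

Answer: [[5, 3, 73], [2, 8]]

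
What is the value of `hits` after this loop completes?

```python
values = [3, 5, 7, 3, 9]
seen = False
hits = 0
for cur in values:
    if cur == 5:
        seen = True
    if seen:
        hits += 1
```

Count elements after first 5 in [3, 5, 7, 3, 9]
`hits` takes the values: 0 → 1 → 2 → 3 → 4

Answer: 4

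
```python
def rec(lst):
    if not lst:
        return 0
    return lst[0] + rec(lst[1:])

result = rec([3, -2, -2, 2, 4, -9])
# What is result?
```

3 + (-2) + (-2) + 2 + 4 + (-9) + 0 = -4

Answer: -4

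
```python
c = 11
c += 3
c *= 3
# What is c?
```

Trace:
`c = 11` → c = 11
`c += 3` → c = 14
`c *= 3` → c = 42
So c = 42

Answer: 42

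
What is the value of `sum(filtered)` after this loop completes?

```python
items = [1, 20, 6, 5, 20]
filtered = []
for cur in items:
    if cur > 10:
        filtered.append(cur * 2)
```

Sum of doubled values > 10
`filtered` takes the values: [] → [40] → [40, 40]
So `sum(filtered)` = 80

Answer: 80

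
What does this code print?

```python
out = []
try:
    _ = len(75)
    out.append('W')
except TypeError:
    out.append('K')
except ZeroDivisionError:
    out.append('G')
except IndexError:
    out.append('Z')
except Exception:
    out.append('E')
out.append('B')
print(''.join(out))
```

Execution trace: 'K' (except TypeError) → 'B' (after the try/except). Output: KB

Answer: KB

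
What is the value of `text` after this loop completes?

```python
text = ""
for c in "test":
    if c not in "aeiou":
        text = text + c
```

Remove vowels from 'test'
`text` takes the values: "" → "t" → "ts" → "tst"

Answer: "tst"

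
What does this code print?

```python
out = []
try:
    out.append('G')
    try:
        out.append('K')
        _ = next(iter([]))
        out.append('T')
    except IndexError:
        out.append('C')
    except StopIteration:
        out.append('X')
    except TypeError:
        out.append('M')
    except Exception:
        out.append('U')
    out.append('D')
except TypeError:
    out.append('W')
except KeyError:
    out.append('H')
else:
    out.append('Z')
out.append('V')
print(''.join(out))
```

Execution trace: 'G' (try body) → 'K' (inner try body) → 'X' (inner except StopIteration) → 'D' (try body, no exception) → 'Z' (else) → 'V' (after the try/except). Output: GKXDZV

Answer: GKXDZV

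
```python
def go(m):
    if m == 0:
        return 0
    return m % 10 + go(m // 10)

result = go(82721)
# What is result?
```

Sum of digits of 82721: 1 + 2 + 7 + 2 + 8 = 20

Answer: 20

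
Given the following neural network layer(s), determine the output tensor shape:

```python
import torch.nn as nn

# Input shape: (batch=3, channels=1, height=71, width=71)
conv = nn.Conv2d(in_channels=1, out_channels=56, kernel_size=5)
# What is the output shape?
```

Input: (3, 1, 71, 71) -> Output: (3, 56, 67, 67)

Answer: (3, 56, 67, 67)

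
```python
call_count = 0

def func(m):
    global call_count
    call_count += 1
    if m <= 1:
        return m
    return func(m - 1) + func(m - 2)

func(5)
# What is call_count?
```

Calls(m) = 1 + Calls(m-1) + Calls(m-2); Calls(0)=Calls(1)=1. For m=5 this gives 15.

Answer: 15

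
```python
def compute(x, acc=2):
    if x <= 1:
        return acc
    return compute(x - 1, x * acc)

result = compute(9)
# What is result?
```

Accumulator trace (n, acc): (9, 2) -> (8, 18) -> (7, 144) -> (6, 1008) -> (5, 6048) -> (4, 30240) -> (3, 120960) -> (2, 362880) -> (1, 725760) -> return 725760

Answer: 725760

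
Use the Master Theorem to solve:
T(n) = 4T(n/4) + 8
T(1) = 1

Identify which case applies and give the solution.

a=4, b=4, f(n)=8. log_4(4) = 1. Since c=0 < 1, Case 1 applies: T(n) = Θ(n^log_b(a)) = O(n).

Answer: O(n) - Case 1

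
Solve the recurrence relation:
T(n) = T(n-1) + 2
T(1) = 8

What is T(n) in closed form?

Unrolling: T(n) = T(1) + 2·(n-1) = 8 + 2(n-1) = 2n + 6.

Answer: T(n) = 2n + 6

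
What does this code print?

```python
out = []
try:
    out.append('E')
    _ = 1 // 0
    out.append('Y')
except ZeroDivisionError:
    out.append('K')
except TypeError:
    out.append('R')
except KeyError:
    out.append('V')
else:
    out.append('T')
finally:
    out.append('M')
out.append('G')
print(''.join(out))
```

Execution trace: 'E' (try body) → 'K' (except ZeroDivisionError) → 'M' (finally) → 'G' (after the try/except). Output: EKMG

Answer: EKMG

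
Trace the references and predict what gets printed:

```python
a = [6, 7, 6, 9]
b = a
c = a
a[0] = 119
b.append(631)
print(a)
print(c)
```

Key concept: multiple aliases.
Step by step:
`a = [6, 7, 6, 9]` → a = [6, 7, 6, 9]
`b = a` → b = [6, 7, 6, 9] (same object as a)
`c = a` → c = [6, 7, 6, 9] (same object as a, b)
`a[0] = 119` → a = [119, 7, 6, 9] (same object as b, c); b = [119, 7, 6, 9] (same object as a, c); c = [119, 7, 6, 9] (same object as a, b)
`b.append(631)` → a = [119, 7, 6, 9, 631] (same object as b, c); b = [119, 7, 6, 9, 631] (same object as a, c); c = [119, 7, 6, 9, 631] (same object as a, b)
`print(a)` → prints [119, 7, 6, 9, 631]
`print(c)` → prints [119, 7, 6, 9, 631]

Answer:
[119, 7, 6, 9, 631]
[119, 7, 6, 9, 631]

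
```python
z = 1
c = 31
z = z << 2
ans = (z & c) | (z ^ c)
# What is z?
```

Trace:
`z = 1` → z = 1
`c = 31` → c = 31
`z = z << 2` → z = 4
`ans = (z & c) | (z ^ c)` → ans = 31
So z = 4

Answer: 4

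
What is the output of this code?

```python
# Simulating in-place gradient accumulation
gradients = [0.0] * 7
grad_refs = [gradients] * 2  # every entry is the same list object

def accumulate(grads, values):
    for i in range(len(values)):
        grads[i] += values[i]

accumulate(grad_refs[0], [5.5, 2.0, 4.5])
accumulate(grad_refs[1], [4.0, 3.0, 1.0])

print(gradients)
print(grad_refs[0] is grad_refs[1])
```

Key concept: gradient accumulation aliasing.
Step by step:
`gradients = [0.0] * 7` → gradients = [0.0, 0.0, 0.0, 0.0, 0.0, 0.0, 0.0]
`grad_refs = [gradients] * 2` → grad_refs = [[0.0, 0.0, 0.0, 0.0, 0.0, 0.0, 0.0], [0.0, 0.0, 0.0, 0.0, 0.0, 0.0, 0.0]]
`accumulate(grad_refs[0], [5.5, 2.0, 4.5])` → gradients = [5.5, 2.0, 4.5, 0.0, 0.0, 0.0, 0.0]; grad_refs = [[5.5, 2.0, 4.5, 0.0, 0.0, 0.0, 0.0], [5.5, 2.0, 4.5, 0.0, 0.0, 0.0, 0.0]]
`accumulate(grad_refs[1], [4.0, 3.0, 1.0])` → gradients = [9.5, 5.0, 5.5, 0.0, 0.0, 0.0, 0.0]; grad_refs = [[9.5, 5.0, 5.5, 0.0, 0.0, 0.0, 0.0], [9.5, 5.0, 5.5, 0.0, 0.0, 0.0, 0.0]]
`print(gradients)` → prints [9.5, 5.0, 5.5, 0.0, 0.0, 0.0, 0.0]
`print(grad_refs[0] is grad_refs[1])` → prints True

Answer:
[9.5, 5.0, 5.5, 0.0, 0.0, 0.0, 0.0]
True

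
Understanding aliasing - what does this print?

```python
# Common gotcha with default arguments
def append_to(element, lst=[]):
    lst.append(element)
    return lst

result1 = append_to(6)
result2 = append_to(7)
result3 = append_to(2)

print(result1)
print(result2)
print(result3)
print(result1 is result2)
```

Key concept: mutable default argument gotcha.
Step by step:
`result1 = append_to(6)` → result1 = [6]
`result2 = append_to(7)` → result1 = [6, 7] (same object as result2); result2 = [6, 7] (same object as result1)
`result3 = append_to(2)` → result1 = [6, 7, 2] (same object as result2, result3); result2 = [6, 7, 2] (same object as result1, result3); result3 = [6, 7, 2] (same object as result1, result2)
`print(result1)` → prints [6, 7, 2]
`print(result2)` → prints [6, 7, 2]
`print(result3)` → prints [6, 7, 2]
`print(result1 is result2)` → prints True

Answer:
[6, 7, 2]
[6, 7, 2]
[6, 7, 2]
True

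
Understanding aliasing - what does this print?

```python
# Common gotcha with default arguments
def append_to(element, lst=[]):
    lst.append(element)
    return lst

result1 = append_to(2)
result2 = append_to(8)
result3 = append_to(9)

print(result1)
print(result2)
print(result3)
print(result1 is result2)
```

Key concept: mutable default argument gotcha.
Step by step:
`result1 = append_to(2)` → result1 = [2]
`result2 = append_to(8)` → result1 = [2, 8] (same object as result2); result2 = [2, 8] (same object as result1)
`result3 = append_to(9)` → result1 = [2, 8, 9] (same object as result2, result3); result2 = [2, 8, 9] (same object as result1, result3); result3 = [2, 8, 9] (same object as result1, result2)
`print(result1)` → prints [2, 8, 9]
`print(result2)` → prints [2, 8, 9]
`print(result3)` → prints [2, 8, 9]
`print(result1 is result2)` → prints True

Answer:
[2, 8, 9]
[2, 8, 9]
[2, 8, 9]
True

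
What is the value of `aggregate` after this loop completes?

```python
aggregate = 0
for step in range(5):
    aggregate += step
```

Sum of 0 to 4 = 10
`aggregate` takes the values: 0 → 1 → 3 → 6 → 10

Answer: 10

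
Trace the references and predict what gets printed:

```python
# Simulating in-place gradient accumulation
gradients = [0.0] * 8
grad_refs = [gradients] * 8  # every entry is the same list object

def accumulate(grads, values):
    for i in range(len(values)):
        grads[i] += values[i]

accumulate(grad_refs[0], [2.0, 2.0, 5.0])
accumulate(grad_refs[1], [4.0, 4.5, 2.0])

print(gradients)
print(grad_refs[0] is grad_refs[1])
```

Key concept: gradient accumulation aliasing.
Step by step:
`gradients = [0.0] * 8` → gradients = [0.0, 0.0, 0.0, 0.0, 0.0, 0.0, 0.0, 0.0]
`grad_refs = [gradients] * 8` → grad_refs = [[0.0, 0.0, 0.0, 0.0, 0.0, 0.0, 0.0, 0.0], [0.0, 0.0, 0.0, 0.0, 0.0, 0.0, 0.0, 0.0], [0.0, 0.0, 0.0, 0.0, 0.0, 0.0, 0.0, 0.0], [0.0, 0.0, 0.0, 0.0, 0.0, 0.0, 0.0, 0.0], [0.0, 0.0, 0.0, 0.0, 0.0, 0.0, 0.0, 0.0], [0.0, 0.0, 0.0, 0.0, 0.0, 0.0, 0.0, 0.0], [0.0, 0.0, 0.0, 0.0, 0.0, 0.0, 0.0, 0.0], [0.0, 0.0, 0.0, 0.0, 0.0, 0.0, 0.0, 0.0]]
`accumulate(grad_refs[0], [2.0, 2.0, 5.0])` → gradients = [2.0, 2.0, 5.0, 0.0, 0.0, 0.0, 0.0, 0.0]; grad_refs = [[2.0, 2.0, 5.0, 0.0, 0.0, 0.0, 0.0, 0.0], [2.0, 2.0, 5.0, 0.0, 0.0, 0.0, 0.0, 0.0], [2.0, 2.0, 5.0, 0.0, 0.0, 0.0, 0.0, 0.0], [2.0, 2.0, 5.0, 0.0, 0.0, 0.0, 0.0, 0.0], [2.0, 2.0, 5.0, 0.0, 0.0, 0.0, 0.0, 0.0], [2.0, 2.0, 5.0, 0.0, 0.0, 0.0, 0.0, 0.0], [2.0, 2.0, 5.0, 0.0, 0.0, 0.0, 0.0, 0.0], [2.0, 2.0, 5.0, 0.0, 0.0, 0.0, 0.0, 0.0]]
`accumulate(grad_refs[1], [4.0, 4.5, 2.0])` → gradients = [6.0, 6.5, 7.0, 0.0, 0.0, 0.0, 0.0, 0.0]; grad_refs = [[6.0, 6.5, 7.0, 0.0, 0.0, 0.0, 0.0, 0.0], [6.0, 6.5, 7.0, 0.0, 0.0, 0.0, 0.0, 0.0], [6.0, 6.5, 7.0, 0.0, 0.0, 0.0, 0.0, 0.0], [6.0, 6.5, 7.0, 0.0, 0.0, 0.0, 0.0, 0.0], [6.0, 6.5, 7.0, 0.0, 0.0, 0.0, 0.0, 0.0], [6.0, 6.5, 7.0, 0.0, 0.0, 0.0, 0.0, 0.0], [6.0, 6.5, 7.0, 0.0, 0.0, 0.0, 0.0, 0.0], [6.0, 6.5, 7.0, 0.0, 0.0, 0.0, 0.0, 0.0]]
`print(gradients)` → prints [6.0, 6.5, 7.0, 0.0, 0.0, 0.0, 0.0, 0.0]
`print(grad_refs[0] is grad_refs[1])` → prints True

Answer:
[6.0, 6.5, 7.0, 0.0, 0.0, 0.0, 0.0, 0.0]
True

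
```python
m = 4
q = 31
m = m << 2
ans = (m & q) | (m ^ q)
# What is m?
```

Trace:
`m = 4` → m = 4
`q = 31` → q = 31
`m = m << 2` → m = 16
`ans = (m & q) | (m ^ q)` → ans = 31
So m = 16

Answer: 16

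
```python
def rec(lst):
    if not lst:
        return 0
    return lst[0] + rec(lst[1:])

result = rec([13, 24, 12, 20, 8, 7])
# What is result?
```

13 + 24 + 12 + 20 + 8 + 7 + 0 = 84

Answer: 84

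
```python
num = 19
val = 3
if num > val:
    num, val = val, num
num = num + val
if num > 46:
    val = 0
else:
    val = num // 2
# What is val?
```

Trace:
`num = 19` → num = 19
`val = 3` → val = 3
`if num > val: ...` → num > val is True → num = 3; val = 19
`num = num + val` → num = 22
`if num > 46: ...` → num > 46 is False, take else branch → val = 11
So val = 11

Answer: 11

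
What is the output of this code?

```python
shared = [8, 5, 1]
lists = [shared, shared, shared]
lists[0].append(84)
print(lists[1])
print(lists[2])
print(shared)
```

Key concept: list of same reference.
Step by step:
`shared = [8, 5, 1]` → shared = [8, 5, 1]
`lists = [shared, shared, shared]` → lists = [[8, 5, 1], [8, 5, 1], [8, 5, 1]]
`lists[0].append(84)` → shared = [8, 5, 1, 84]; lists = [[8, 5, 1, 84], [8, 5, 1, 84], [8, 5, 1, 84]]
`print(lists[1])` → prints [8, 5, 1, 84]
`print(lists[2])` → prints [8, 5, 1, 84]
`print(shared)` → prints [8, 5, 1, 84]

Answer:
[8, 5, 1, 84]
[8, 5, 1, 84]
[8, 5, 1, 84]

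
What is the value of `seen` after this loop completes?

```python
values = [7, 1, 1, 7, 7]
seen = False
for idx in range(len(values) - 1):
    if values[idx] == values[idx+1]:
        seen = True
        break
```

Check consecutive duplicates in [7, 1, 1, 7, 7]
`seen` takes the values: False → True

Answer: True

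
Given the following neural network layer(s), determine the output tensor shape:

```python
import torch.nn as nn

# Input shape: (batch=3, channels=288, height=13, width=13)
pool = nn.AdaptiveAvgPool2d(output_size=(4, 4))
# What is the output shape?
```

Input: (3, 288, 13, 13) -> Output: (3, 288, 4, 4)

Answer: (3, 288, 4, 4)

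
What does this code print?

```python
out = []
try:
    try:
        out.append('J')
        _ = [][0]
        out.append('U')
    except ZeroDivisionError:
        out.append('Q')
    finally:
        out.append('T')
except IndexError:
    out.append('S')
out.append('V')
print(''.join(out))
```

Execution trace: 'J' (try body) → 'T' (finally) → 'S' (outer except IndexError) → 'V' (after the try/except). Output: JTSV

Answer: JTSV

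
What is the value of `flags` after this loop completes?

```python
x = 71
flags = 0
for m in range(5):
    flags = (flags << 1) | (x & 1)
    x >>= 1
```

Reverse lowest 5 bits of 71
`flags` takes the values: 0 → 1 → 3 → 7 → 14 → 28

Answer: 28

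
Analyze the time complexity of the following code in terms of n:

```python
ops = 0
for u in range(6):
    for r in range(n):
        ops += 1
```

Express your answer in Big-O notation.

Each loop level contributes: 1 × n. Multiplying the contributions gives O(n).

Answer: O(n)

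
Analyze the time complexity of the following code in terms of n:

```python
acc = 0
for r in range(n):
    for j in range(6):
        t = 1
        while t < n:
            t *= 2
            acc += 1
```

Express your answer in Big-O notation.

Each loop level contributes: n × 1 × log n. Multiplying the contributions gives O(n log n).

Answer: O(n log n)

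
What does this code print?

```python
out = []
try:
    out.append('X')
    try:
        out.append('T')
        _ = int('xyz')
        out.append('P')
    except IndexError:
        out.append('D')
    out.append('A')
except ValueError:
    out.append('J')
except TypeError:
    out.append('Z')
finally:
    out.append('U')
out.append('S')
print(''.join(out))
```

Execution trace: 'X' (try body) → 'T' (inner try body) → 'J' (except ValueError) → 'U' (finally) → 'S' (after the try/except). Output: XTJUS

Answer: XTJUS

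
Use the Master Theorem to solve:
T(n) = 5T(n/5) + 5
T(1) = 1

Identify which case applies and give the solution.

a=5, b=5, f(n)=5. log_5(5) = 1. Since c=0 < 1, Case 1 applies: T(n) = Θ(n^log_b(a)) = O(n).

Answer: O(n) - Case 1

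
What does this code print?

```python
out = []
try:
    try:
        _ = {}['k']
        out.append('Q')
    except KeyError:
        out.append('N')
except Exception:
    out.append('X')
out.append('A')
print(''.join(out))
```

Execution trace: 'N' (inner except KeyError) → 'A' (after the try/except). Output: NA

Answer: NA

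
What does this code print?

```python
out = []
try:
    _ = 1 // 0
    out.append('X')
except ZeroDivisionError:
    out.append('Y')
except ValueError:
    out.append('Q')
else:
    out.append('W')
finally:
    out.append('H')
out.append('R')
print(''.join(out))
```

Execution trace: 'Y' (except ZeroDivisionError) → 'H' (finally) → 'R' (after the try/except). Output: YHR

Answer: YHR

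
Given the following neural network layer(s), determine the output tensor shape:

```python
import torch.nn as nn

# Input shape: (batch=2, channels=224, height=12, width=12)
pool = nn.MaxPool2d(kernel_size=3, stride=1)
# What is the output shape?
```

Input: (2, 224, 12, 12) -> Output: (2, 224, 10, 10)

Answer: (2, 224, 10, 10)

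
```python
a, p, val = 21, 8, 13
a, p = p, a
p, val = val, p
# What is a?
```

Trace:
`a, p, val = 21, 8, 13` → a = 21; p = 8; val = 13
`a, p = p, a` → a = 8; p = 21
`p, val = val, p` → p = 13; val = 21
So a = 8

Answer: 8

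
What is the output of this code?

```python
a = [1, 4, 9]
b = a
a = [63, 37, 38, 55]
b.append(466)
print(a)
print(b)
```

Key concept: rebinding vs mutation: a is rebound to a new list, b still points at the original.
Step by step:
`a = [1, 4, 9]` → a = [1, 4, 9]
`b = a` → b = [1, 4, 9] (same object as a)
`a = [63, 37, 38, 55]` → a = [63, 37, 38, 55]
`b.append(466)` → b = [1, 4, 9, 466]
`print(a)` → prints [63, 37, 38, 55]
`print(b)` → prints [1, 4, 9, 466]

Answer:
[63, 37, 38, 55]
[1, 4, 9, 466]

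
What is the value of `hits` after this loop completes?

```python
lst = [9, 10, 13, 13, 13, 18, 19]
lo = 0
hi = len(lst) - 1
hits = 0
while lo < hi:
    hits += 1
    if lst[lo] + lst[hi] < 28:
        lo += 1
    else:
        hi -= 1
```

Steps to find pair summing to 28
`hits` takes the values: 0 → 1 → 2 → 3 → 4 → 5 → 6

Answer: 6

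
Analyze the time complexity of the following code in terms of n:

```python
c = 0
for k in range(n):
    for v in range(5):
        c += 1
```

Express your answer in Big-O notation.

Each loop level contributes: n × 1. Multiplying the contributions gives O(n).

Answer: O(n)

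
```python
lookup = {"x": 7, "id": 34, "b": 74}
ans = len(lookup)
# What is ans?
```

Trace:
`lookup = {"x": 7, "id": 34, "b": 74}` → lookup = {'x': 7, 'id': 34, 'b': 74}
`ans = len(lookup)` → ans = 3
So ans = 3

Answer: 3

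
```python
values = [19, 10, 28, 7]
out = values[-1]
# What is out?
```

Trace:
`values = [19, 10, 28, 7]` → values = [19, 10, 28, 7]
`out = values[-1]` → out = 7
So out = 7

Answer: 7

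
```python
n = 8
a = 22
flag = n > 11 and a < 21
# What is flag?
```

Trace:
`n = 8` → n = 8
`a = 22` → a = 22
`flag = n > 11 and a < 21` → flag = False
So flag = False

Answer: False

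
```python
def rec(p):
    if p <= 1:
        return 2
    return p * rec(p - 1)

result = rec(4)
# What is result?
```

rec(4) = 4 * 3 * 2 * 2 = 48

Answer: 48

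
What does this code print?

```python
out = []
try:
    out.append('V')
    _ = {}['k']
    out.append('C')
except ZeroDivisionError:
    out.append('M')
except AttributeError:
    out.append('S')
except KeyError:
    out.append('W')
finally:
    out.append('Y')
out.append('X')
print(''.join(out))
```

Execution trace: 'V' (try body) → 'W' (except KeyError) → 'Y' (finally) → 'X' (after the try/except). Output: VWYX

Answer: VWYX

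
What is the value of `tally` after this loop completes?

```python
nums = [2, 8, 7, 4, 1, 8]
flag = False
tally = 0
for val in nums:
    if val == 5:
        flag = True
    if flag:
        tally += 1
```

Count elements after first 5 in [2, 8, 7, 4, 1, 8]
`tally` takes the values: 0

Answer: 0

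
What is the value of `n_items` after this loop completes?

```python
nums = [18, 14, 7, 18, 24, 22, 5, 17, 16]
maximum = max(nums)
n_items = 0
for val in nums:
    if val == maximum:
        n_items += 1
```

Count of max value 24 in [18, 14, 7, 18, 24, 22, 5, 17, 16]
`n_items` takes the values: 0 → 1

Answer: 1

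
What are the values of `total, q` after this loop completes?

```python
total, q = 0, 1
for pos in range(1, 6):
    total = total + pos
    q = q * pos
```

Sum and factorial of 1 to 5
`total, q` takes the values: (0, 1) → (1, 1) → (3, 1) → (3, 2) → (6, 2) → (6, 6) → (10, 6) → (10, 24) → (15, 24) → (15, 120)

Answer: 15, 120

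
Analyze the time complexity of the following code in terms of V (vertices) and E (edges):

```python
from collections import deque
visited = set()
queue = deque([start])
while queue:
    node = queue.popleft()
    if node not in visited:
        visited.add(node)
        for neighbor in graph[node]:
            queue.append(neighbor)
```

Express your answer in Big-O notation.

This is Breadth-first search on a graph. Time complexity: O(V + E).

Answer: O(V + E)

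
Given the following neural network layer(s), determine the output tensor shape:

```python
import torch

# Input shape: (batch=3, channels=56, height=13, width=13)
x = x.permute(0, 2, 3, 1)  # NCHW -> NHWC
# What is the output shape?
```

Input: (3, 56, 13, 13) -> Output: (3, 13, 13, 56)

Answer: (3, 13, 13, 56)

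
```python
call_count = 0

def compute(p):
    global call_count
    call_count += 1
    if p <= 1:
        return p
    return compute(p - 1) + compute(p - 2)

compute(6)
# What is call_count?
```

Calls(p) = 1 + Calls(p-1) + Calls(p-2); Calls(0)=Calls(1)=1. For p=6 this gives 25.

Answer: 25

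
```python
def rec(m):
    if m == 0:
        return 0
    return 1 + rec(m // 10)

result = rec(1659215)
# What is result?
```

Count of digits of 1659215: 7

Answer: 7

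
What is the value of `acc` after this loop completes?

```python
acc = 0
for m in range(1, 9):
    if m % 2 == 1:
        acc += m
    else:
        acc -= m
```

Add odd, subtract even
`acc` takes the values: 0 → 1 → -1 → 2 → -2 → 3 → -3 → 4 → -4

Answer: -4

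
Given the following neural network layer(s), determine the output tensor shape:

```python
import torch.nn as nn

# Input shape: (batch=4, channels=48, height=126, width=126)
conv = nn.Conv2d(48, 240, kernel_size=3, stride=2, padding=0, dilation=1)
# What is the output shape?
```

Input: (4, 48, 126, 126) -> Output: (4, 240, 62, 62)

Answer: (4, 240, 62, 62)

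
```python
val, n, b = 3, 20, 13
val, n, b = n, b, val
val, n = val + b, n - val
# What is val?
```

Trace:
`val, n, b = 3, 20, 13` → val = 3; n = 20; b = 13
`val, n, b = n, b, val` → val = 20; n = 13; b = 3
`val, n = val + b, n - val` → val = 23; n = -7
So val = 23

Answer: 23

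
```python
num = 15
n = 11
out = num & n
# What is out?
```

Trace:
`num = 15` → num = 15
`n = 11` → n = 11
`out = num & n` → out = 11
So out = 11

Answer: 11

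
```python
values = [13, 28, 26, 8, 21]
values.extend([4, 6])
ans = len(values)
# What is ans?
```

Trace:
`values = [13, 28, 26, 8, 21]` → values = [13, 28, 26, 8, 21]
`values.extend([4, 6])` → values = [13, 28, 26, 8, 21, 4, 6]
`ans = len(values)` → ans = 7
So ans = 7

Answer: 7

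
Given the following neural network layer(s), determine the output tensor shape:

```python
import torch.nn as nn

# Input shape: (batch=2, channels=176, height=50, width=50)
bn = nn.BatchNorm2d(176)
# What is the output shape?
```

Input: (2, 176, 50, 50) -> Output: (2, 176, 50, 50)

Answer: (2, 176, 50, 50)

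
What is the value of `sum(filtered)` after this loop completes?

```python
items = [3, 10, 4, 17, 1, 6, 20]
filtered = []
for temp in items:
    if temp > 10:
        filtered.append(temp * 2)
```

Sum of doubled values > 10
`filtered` takes the values: [] → [34] → [34, 40]
So `sum(filtered)` = 74

Answer: 74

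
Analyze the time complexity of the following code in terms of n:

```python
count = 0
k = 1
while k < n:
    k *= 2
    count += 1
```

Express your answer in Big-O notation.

Each loop level contributes: log n. Multiplying the contributions gives O(log n).

Answer: O(log n)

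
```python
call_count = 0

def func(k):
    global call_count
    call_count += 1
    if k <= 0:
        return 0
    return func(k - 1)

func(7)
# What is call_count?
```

Linear recursion stepping by 1: 8 calls from k=7 down to ≤0.

Answer: 8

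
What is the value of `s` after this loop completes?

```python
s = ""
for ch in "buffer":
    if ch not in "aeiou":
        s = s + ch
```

Remove vowels from 'buffer'
`s` takes the values: "" → "b" → "bf" → "bff" → "bffr"

Answer: "bffr"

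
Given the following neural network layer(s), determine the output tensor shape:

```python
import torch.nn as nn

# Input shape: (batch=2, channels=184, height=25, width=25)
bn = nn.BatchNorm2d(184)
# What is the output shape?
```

Input: (2, 184, 25, 25) -> Output: (2, 184, 25, 25)

Answer: (2, 184, 25, 25)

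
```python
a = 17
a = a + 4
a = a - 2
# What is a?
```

Trace:
`a = 17` → a = 17
`a = a + 4` → a = 21
`a = a - 2` → a = 19
So a = 19

Answer: 19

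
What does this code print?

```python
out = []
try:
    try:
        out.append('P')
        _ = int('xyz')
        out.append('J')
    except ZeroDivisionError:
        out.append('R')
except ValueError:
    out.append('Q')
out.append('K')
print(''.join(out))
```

Execution trace: 'P' (try body) → 'Q' (outer except ValueError) → 'K' (after the try/except). Output: PQK

Answer: PQK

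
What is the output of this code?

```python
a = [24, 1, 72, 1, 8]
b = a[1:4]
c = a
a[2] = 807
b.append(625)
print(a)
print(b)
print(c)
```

Key concept: slice vs alias.
Step by step:
`a = [24, 1, 72, 1, 8]` → a = [24, 1, 72, 1, 8]
`b = a[1:4]` → b = [1, 72, 1]
`c = a` → c = [24, 1, 72, 1, 8] (same object as a)
`a[2] = 807` → a = [24, 1, 807, 1, 8] (same object as c); c = [24, 1, 807, 1, 8] (same object as a)
`b.append(625)` → b = [1, 72, 1, 625]
`print(a)` → prints [24, 1, 807, 1, 8]
`print(b)` → prints [1, 72, 1, 625]
`print(c)` → prints [24, 1, 807, 1, 8]

Answer:
[24, 1, 807, 1, 8]
[1, 72, 1, 625]
[24, 1, 807, 1, 8]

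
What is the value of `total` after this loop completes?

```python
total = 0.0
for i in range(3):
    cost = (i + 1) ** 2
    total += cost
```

Sum of squared losses 1² + 2² + ... + 3²
`total` takes the values: 0.0 → 1.0 → 5.0 → 14.0

Answer: 14.0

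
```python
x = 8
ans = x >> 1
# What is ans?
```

Trace:
`x = 8` → x = 8
`ans = x >> 1` → ans = 4
So ans = 4

Answer: 4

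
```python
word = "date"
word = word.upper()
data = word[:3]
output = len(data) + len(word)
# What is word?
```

Trace:
`word = "date"` → word = 'date'
`word = word.upper()` → word = 'DATE'
`data = word[:3]` → data = 'DAT'
`output = len(data) + len(word)` → output = 7
So word = 'DATE'

Answer: 'DATE'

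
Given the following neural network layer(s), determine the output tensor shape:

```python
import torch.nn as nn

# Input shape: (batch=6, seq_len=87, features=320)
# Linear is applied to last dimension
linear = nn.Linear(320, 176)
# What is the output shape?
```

Input: (6, 87, 320) -> Output: (6, 87, 176)

Answer: (6, 87, 176)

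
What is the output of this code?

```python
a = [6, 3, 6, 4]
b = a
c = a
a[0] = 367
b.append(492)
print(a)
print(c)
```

Key concept: multiple aliases.
Step by step:
`a = [6, 3, 6, 4]` → a = [6, 3, 6, 4]
`b = a` → b = [6, 3, 6, 4] (same object as a)
`c = a` → c = [6, 3, 6, 4] (same object as a, b)
`a[0] = 367` → a = [367, 3, 6, 4] (same object as b, c); b = [367, 3, 6, 4] (same object as a, c); c = [367, 3, 6, 4] (same object as a, b)
`b.append(492)` → a = [367, 3, 6, 4, 492] (same object as b, c); b = [367, 3, 6, 4, 492] (same object as a, c); c = [367, 3, 6, 4, 492] (same object as a, b)
`print(a)` → prints [367, 3, 6, 4, 492]
`print(c)` → prints [367, 3, 6, 4, 492]

Answer:
[367, 3, 6, 4, 492]
[367, 3, 6, 4, 492]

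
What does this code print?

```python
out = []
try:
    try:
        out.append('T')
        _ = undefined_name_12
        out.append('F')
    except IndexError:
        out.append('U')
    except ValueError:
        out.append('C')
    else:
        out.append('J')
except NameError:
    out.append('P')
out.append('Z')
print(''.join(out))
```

Execution trace: 'T' (try body) → 'P' (outer except NameError) → 'Z' (after the try/except). Output: TPZ

Answer: TPZ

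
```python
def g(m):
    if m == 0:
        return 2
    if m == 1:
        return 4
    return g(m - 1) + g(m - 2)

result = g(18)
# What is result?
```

Build up from base cases: g(0)=2, g(1)=4, g(2)=6, g(3)=10, g(4)=16, g(5)=26, g(6)=42, ..., g(18)=13530

Answer: 13530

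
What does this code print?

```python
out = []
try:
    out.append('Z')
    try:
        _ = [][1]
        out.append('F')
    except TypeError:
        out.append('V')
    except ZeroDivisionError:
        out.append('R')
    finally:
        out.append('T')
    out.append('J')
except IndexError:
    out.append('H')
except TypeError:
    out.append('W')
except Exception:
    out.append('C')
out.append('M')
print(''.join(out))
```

Execution trace: 'Z' (try body) → 'T' (inner finally) → 'H' (except IndexError) → 'M' (after the try/except). Output: ZTHM

Answer: ZTHM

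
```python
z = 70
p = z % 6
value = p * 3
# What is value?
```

Trace:
`z = 70` → z = 70
`p = z % 6` → p = 4
`value = p * 3` → value = 12
So value = 12

Answer: 12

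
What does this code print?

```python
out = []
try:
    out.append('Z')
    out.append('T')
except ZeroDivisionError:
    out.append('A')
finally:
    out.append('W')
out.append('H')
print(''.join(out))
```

Execution trace: 'Z' (try body) → 'T' (try body, no exception) → 'W' (finally) → 'H' (after the try/except). Output: ZTWH

Answer: ZTWH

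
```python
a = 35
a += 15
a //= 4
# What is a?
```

Trace:
`a = 35` → a = 35
`a += 15` → a = 50
`a //= 4` → a = 12
So a = 12

Answer: 12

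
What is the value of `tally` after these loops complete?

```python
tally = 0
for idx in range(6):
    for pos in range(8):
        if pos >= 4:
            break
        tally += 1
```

Inner breaks at 4, outer runs 6 times
`tally` takes the values: 0 → 1 → 2 → 3 → 4 → 5 → 6 → 7 → 8 → 9 → 10 → 11 → 12 → 13 → 14 → 15 → 16 → 17 → 18 → 19 → 20 → 21 → 22 → 23 → 24

Answer: 24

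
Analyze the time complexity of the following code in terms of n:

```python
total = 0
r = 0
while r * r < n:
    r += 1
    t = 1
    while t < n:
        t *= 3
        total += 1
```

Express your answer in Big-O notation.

Each loop level contributes: √n × log n. Multiplying the contributions gives O(√n log n).

Answer: O(√n log n)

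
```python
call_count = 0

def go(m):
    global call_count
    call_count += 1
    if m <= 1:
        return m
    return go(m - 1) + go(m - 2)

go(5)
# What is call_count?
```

Calls(m) = 1 + Calls(m-1) + Calls(m-2); Calls(0)=Calls(1)=1. For m=5 this gives 15.

Answer: 15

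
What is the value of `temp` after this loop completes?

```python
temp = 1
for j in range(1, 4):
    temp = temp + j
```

Start at 1, add 1 through 3
`temp` takes the values: 1 → 2 → 4 → 7

Answer: 7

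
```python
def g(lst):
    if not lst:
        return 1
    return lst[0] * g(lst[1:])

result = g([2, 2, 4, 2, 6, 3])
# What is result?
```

Product over [2, 2, 4, 2, 6, 3] = 2 * 2 * 4 * 2 * 6 * 3 = 576

Answer: 576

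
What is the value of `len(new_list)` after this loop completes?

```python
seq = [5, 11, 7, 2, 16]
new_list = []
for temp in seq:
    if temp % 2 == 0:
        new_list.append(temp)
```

Count even numbers in [5, 11, 7, 2, 16]
`new_list` takes the values: [] → [2] → [2, 16]
So `len(new_list)` = 2

Answer: 2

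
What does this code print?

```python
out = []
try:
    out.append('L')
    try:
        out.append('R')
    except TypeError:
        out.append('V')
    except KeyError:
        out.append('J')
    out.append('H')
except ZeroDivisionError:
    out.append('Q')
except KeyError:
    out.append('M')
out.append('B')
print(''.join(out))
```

Execution trace: 'L' (try body) → 'R' (inner try body, no exception) → 'H' (try body, no exception) → 'B' (after the try/except). Output: LRHB

Answer: LRHB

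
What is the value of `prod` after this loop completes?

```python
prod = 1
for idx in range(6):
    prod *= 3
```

3^6 = 729
`prod` takes the values: 1 → 3 → 9 → 27 → 81 → 243 → 729

Answer: 729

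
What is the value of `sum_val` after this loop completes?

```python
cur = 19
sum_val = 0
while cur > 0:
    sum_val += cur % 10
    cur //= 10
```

Sum digits of 19
`sum_val` takes the values: 0 → 9 → 10

Answer: 10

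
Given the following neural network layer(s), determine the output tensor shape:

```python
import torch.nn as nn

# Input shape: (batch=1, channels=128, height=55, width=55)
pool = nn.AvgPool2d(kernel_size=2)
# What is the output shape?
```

Input: (1, 128, 55, 55) -> Output: (1, 128, 27, 27)

Answer: (1, 128, 27, 27)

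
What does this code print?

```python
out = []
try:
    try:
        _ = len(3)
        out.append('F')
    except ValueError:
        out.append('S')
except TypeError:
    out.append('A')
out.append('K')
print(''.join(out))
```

Execution trace: 'A' (outer except TypeError) → 'K' (after the try/except). Output: AK

Answer: AK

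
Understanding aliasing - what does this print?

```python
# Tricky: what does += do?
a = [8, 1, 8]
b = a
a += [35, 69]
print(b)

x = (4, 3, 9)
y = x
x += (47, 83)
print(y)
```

Key concept: += behavior differs for mutable vs immutable.
Step by step:
`a = [8, 1, 8]` → a = [8, 1, 8]
`b = a` → b = [8, 1, 8] (same object as a)
`a += [35, 69]` → a = [8, 1, 8, 35, 69] (same object as b); b = [8, 1, 8, 35, 69] (same object as a)
`print(b)` → prints [8, 1, 8, 35, 69]
`x = (4, 3, 9)` → x = (4, 3, 9)
`y = x` → y = (4, 3, 9)
`x += (47, 83)` → x = (4, 3, 9, 47, 83)
`print(y)` → prints (4, 3, 9)

Answer:
[8, 1, 8, 35, 69]
(4, 3, 9)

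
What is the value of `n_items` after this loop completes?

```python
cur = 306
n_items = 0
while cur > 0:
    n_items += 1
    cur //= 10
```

Count digits by repeated division by 10
`n_items` takes the values: 0 → 1 → 2 → 3

Answer: 3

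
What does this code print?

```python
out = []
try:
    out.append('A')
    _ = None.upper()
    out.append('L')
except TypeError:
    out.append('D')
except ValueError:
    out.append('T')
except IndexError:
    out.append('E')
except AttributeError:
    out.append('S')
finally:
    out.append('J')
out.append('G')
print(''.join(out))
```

Execution trace: 'A' (try body) → 'S' (except AttributeError) → 'J' (finally) → 'G' (after the try/except). Output: ASJG

Answer: ASJG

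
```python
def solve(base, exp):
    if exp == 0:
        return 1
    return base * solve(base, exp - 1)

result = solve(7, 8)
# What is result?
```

solve(7, 8) = 7 * 7 * 7 * 7 * 7 * 7 * 7 * 7 = 5764801

Answer: 5764801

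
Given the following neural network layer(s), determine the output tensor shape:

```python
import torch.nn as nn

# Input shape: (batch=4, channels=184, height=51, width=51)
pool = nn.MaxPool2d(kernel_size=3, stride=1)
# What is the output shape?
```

Input: (4, 184, 51, 51) -> Output: (4, 184, 49, 49)

Answer: (4, 184, 49, 49)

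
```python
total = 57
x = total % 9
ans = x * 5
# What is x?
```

Trace:
`total = 57` → total = 57
`x = total % 9` → x = 3
`ans = x * 5` → ans = 15
So x = 3

Answer: 3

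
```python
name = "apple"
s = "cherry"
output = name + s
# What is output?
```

Trace:
`name = "apple"` → name = 'apple'
`s = "cherry"` → s = 'cherry'
`output = name + s` → output = 'applecherry'
So output = 'applecherry'

Answer: 'applecherry'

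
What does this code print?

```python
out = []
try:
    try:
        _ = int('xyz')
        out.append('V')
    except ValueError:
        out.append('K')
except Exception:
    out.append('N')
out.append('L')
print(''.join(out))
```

Execution trace: 'K' (inner except ValueError) → 'L' (after the try/except). Output: KL

Answer: KL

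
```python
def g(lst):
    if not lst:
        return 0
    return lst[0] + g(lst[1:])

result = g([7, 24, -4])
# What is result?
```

7 + 24 + (-4) + 0 = 27

Answer: 27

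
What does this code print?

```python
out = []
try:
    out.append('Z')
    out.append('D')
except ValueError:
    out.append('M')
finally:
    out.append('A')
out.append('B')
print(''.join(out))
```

Execution trace: 'Z' (try body) → 'D' (try body, no exception) → 'A' (finally) → 'B' (after the try/except). Output: ZDAB

Answer: ZDAB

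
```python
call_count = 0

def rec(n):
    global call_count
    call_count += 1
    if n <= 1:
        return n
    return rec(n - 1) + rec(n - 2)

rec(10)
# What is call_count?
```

Calls(n) = 1 + Calls(n-1) + Calls(n-2); Calls(0)=Calls(1)=1. For n=10 this gives 177.

Answer: 177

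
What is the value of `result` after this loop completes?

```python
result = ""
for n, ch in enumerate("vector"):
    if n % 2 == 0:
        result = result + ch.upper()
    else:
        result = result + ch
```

Uppercase even positions in 'vector'
`result` takes the values: "" → "V" → "Ve" → "VeC" → "VeCt" → "VeCtO" → "VeCtOr"

Answer: "VeCtOr"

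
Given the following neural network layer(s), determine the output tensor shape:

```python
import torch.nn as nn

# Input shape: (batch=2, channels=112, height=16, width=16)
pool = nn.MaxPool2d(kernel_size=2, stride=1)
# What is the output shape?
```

Input: (2, 112, 16, 16) -> Output: (2, 112, 15, 15)

Answer: (2, 112, 15, 15)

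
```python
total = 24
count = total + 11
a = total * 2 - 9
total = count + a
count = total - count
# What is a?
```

Trace:
`total = 24` → total = 24
`count = total + 11` → count = 35
`a = total * 2 - 9` → a = 39
`total = count + a` → total = 74
`count = total - count` → count = 39
So a = 39

Answer: 39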